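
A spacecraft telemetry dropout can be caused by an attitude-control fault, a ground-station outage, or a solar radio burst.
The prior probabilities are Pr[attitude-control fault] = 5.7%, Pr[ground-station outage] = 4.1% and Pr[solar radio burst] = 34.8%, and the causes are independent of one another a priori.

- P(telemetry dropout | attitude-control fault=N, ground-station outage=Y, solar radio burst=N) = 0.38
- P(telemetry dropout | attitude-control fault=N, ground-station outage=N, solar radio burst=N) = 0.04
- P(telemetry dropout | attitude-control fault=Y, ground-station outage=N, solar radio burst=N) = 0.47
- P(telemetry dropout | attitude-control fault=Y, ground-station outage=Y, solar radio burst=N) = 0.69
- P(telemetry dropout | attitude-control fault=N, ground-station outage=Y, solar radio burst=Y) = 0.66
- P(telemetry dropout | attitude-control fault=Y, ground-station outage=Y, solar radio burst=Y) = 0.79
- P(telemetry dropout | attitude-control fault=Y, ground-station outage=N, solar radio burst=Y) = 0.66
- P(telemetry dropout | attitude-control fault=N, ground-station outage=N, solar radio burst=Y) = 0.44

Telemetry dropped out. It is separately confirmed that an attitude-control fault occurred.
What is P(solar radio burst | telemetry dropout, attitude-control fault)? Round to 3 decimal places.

P(telemetry dropout | attitude-control fault) = 0.47*0.959*0.652 + 0.66*0.959*0.348 + 0.69*0.041*0.652 + 0.79*0.041*0.348 = 0.293876 + 0.220263 + 0.018445 + 0.011272 = 0.543856
Of this, 0.231535 comes from 0.220263 + 0.011272 (the solar radio burst=true cases).
P(solar radio burst | telemetry dropout, attitude-control fault) = 0.231535 / 0.543856 ≈ 0.426

P(solar radio burst | telemetry dropout, attitude-control fault) ≈ 0.426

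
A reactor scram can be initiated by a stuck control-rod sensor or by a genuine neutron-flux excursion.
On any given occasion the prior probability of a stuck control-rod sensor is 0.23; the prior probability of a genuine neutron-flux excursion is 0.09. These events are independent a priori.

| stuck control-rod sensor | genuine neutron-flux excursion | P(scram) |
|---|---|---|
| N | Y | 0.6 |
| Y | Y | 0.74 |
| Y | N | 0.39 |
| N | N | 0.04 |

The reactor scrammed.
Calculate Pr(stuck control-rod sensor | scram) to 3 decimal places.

Pr(stuck control-rod sensor | scram) ≈ 0.582

Enumerate the 4 (stuck control-rod sensor, genuine neutron-flux excursion) configurations and weight by the priors:
  P(scram) = 0.04*0.77*0.91 + 0.6*0.77*0.09 + 0.39*0.23*0.91 + 0.74*0.23*0.09
        = 0.028028 + 0.041580 + 0.081627 + 0.015318 = 0.166553
Configurations with stuck control-rod sensor contribute 0.096945, so
  P(stuck control-rod sensor | scram) = 0.096945 / 0.166553 ≈ 0.582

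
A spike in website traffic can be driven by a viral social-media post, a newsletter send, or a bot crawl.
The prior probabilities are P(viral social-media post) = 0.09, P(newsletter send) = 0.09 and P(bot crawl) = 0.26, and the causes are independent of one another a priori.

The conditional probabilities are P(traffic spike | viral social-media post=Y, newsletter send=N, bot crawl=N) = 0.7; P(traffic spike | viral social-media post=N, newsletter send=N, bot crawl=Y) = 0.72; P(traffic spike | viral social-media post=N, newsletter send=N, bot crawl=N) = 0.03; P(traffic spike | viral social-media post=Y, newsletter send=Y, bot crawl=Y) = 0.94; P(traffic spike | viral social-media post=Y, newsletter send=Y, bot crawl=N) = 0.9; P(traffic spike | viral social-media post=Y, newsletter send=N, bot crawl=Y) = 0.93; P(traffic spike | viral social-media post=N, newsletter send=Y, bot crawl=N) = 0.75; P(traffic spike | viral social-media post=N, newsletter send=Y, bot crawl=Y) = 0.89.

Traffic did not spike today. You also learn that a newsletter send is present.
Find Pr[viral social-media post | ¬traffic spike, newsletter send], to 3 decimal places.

Pr[viral social-media post | ¬traffic spike, newsletter send] ≈ 0.040

P(¬traffic spike | newsletter send) = 0.25·0.91·0.74 + 0.11·0.91·0.26 + 0.1·0.09·0.74 + 0.06·0.09·0.26 = 0.168350 + 0.026026 + 0.006660 + 0.001404 = 0.202440
The viral social-media post-present share is 0.006660 + 0.001404 = 0.008064.
So P(viral social-media post | ¬traffic spike, newsletter send) = 0.008064/0.202440 ≈ 0.040.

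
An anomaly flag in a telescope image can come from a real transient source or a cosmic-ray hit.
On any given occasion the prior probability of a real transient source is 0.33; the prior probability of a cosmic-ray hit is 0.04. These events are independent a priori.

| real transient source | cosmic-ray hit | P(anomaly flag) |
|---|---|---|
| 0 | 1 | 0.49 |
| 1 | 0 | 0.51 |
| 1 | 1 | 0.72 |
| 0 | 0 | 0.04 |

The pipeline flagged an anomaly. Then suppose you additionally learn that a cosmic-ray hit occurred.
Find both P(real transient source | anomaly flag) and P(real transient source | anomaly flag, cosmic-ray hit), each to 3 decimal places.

P(real transient source | anomaly flag) ≈ 0.815; P(real transient source | anomaly flag, cosmic-ray hit) ≈ 0.420

Weight on real transient source=true, given the evidence: 0.161568 + 0.009504 = 0.171072
Denominator P(anomaly flag): 0.04·0.67·0.96 + 0.49·0.67·0.04 + 0.51·0.33·0.96 + 0.72·0.33·0.04 = 0.209932
Posterior = 0.171072 / 0.209932 ≈ 0.815

Now also conditioning on cosmic-ray hit=true:
By total probability over both values of real transient source:
  P(anomaly flag | cosmic-ray hit) = 0.49*0.67 + 0.72*0.33
        = 0.328300 + 0.237600 = 0.565900
Keeping only the real transient source-present terms gives 0.237600, so
  P(real transient source | anomaly flag, cosmic-ray hit) = 0.237600 / 0.565900 ≈ 0.420
This is intercausal reasoning (explaining away): once cosmic-ray hit accounts for the anomaly flag, real transient source becomes less likely.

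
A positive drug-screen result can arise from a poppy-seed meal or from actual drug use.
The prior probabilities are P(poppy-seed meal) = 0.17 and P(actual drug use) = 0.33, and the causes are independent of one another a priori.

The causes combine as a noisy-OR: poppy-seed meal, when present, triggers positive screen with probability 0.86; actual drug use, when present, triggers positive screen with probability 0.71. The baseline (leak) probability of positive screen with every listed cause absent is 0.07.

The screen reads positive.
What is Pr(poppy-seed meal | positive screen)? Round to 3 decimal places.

Pr(poppy-seed meal | positive screen) ≈ 0.390

Under noisy-OR, P(positive screen | causes) = 1 − (1−0.07)·∏(1−qᵢ) over the active causes.
For the numerator, keep only poppy-seed meal=true terms: 0.099070 + 0.053982 = 0.153052
Denominator P(positive screen): 0.07*0.83*0.67 + 0.7303*0.83*0.33 + 0.8698*0.17*0.67 + 0.962242*0.17*0.33 = 0.392008
Posterior = 0.153052 / 0.392008 ≈ 0.390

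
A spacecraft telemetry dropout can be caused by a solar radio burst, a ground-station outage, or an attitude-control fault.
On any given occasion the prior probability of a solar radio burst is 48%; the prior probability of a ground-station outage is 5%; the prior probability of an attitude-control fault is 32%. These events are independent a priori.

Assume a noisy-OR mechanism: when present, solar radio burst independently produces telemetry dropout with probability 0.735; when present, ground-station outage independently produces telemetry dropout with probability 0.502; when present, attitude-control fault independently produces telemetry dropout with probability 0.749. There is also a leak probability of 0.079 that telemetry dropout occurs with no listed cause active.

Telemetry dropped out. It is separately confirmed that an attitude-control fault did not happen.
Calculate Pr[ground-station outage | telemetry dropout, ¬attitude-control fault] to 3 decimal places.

Pr[ground-station outage | telemetry dropout, ¬attitude-control fault] ≈ 0.084

Under noisy-OR, P(telemetry dropout | causes) = 1 − (1−0.079)·∏(1−qᵢ) over the active causes.
By total probability over the 4 (solar radio burst, ground-station outage) configurations:
  P(telemetry dropout | ¬attitude-control fault) = 0.079×0.52×0.95 + 0.541342×0.52×0.05 + 0.755935×0.48×0.95 + 0.878456×0.48×0.05
        = 0.039026 + 0.014075 + 0.344706 + 0.021083 = 0.418890
Configurations with ground-station outage contribute 0.035158, so
  P(ground-station outage | telemetry dropout, ¬attitude-control fault) = 0.035158 / 0.418890 ≈ 0.084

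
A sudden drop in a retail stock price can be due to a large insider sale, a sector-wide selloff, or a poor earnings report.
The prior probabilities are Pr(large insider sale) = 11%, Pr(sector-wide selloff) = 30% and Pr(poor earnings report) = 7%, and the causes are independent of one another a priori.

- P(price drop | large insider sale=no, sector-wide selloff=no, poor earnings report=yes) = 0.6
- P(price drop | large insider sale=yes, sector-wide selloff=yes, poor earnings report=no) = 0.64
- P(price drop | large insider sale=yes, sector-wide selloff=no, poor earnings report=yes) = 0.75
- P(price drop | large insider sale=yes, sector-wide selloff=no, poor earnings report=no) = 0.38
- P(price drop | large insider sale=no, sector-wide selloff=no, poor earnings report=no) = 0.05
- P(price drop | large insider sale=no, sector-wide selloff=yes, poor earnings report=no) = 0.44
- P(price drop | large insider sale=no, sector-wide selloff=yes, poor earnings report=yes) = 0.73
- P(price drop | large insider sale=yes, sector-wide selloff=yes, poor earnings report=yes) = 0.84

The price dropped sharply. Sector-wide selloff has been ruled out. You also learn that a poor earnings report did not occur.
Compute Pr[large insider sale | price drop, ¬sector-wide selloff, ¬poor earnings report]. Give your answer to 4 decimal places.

Pr[large insider sale | price drop, ¬sector-wide selloff, ¬poor earnings report] ≈ 0.4844

Numerator (weight on configurations with large insider sale): 0.38*0.11 = 0.041800
Denominator P(price drop | ¬sector-wide selloff, ¬poor earnings report): 0.05*0.89 + 0.38*0.11 = 0.086300
Posterior = 0.041800 / 0.086300 ≈ 0.4844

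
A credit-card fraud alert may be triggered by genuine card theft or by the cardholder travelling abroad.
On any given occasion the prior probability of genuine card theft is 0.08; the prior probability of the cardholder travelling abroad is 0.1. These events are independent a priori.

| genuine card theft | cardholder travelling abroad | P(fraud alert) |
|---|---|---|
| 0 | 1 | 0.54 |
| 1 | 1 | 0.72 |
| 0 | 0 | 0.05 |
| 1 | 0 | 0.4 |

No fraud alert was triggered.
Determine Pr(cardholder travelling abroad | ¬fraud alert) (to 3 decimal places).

Weight on cardholder travelling abroad=true, given the evidence: 0.042320 + 0.002240 = 0.044560
The normalizing constant is 0.95*0.92*0.9 + 0.46*0.92*0.1 + 0.6*0.08*0.9 + 0.28*0.08*0.1 = 0.874360
Posterior = 0.044560 / 0.874360 ≈ 0.051

Pr(cardholder travelling abroad | ¬fraud alert) ≈ 0.051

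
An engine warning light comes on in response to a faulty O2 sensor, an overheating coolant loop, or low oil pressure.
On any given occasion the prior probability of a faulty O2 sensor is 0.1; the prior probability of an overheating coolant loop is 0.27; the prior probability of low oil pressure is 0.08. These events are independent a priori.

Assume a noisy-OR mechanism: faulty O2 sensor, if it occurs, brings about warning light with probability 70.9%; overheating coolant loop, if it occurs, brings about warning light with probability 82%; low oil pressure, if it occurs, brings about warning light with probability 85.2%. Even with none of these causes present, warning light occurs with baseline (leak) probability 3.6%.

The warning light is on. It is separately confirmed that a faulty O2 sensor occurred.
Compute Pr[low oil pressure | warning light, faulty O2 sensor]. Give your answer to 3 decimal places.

Pr[low oil pressure | warning light, faulty O2 sensor] ≈ 0.097

Under noisy-OR, P(warning light | causes) = 1 − (1−0.036)·∏(1−qᵢ) over the active causes.
For the numerator, keep only low oil pressure=true terms: 0.055975 + 0.021439 = 0.077414
The normalizing constant is 0.719476·0.73·0.92 + 0.958482·0.73·0.08 + 0.949506·0.27·0.92 + 0.992527·0.27·0.08 = 0.796471
Posterior = 0.077414 / 0.796471 ≈ 0.097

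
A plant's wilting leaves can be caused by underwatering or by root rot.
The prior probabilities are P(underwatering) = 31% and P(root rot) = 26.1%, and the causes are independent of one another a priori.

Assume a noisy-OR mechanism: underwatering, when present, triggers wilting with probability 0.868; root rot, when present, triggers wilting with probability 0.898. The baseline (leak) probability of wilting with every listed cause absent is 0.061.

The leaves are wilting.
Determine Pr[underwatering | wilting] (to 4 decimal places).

Under noisy-OR, P(wilting | causes) = 1 − (1−0.061)·∏(1−qᵢ) over the active causes.
By total probability over the 4 (underwatering, root rot) configurations:
  P(wilting) = 0.061·0.69·0.739 + 0.904222·0.69·0.261 + 0.876052·0.31·0.739 + 0.987357·0.31·0.261
        = 0.031105 + 0.162841 + 0.200695 + 0.079887 = 0.474528
The terms with underwatering present sum to 0.280582, so
  P(underwatering | wilting) = 0.280582 / 0.474528 ≈ 0.5913

Pr[underwatering | wilting] ≈ 0.5913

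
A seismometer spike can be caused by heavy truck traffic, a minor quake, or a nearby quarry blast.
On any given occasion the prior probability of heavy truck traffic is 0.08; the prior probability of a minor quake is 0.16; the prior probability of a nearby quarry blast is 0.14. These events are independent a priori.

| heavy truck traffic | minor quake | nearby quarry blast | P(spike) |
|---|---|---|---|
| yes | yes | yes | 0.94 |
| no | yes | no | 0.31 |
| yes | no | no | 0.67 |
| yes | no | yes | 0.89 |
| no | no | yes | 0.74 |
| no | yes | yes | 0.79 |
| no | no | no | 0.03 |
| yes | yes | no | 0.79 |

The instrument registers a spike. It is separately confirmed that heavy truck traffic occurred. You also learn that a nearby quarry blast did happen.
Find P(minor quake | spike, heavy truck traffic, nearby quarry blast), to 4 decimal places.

P(spike | heavy truck traffic, nearby quarry blast) = 0.89×0.84 + 0.94×0.16 = 0.747600 + 0.150400 = 0.898000
The minor quake-present share is 0.94×0.16 = 0.150400.
P(minor quake | spike, heavy truck traffic, nearby quarry blast) = 0.150400 / 0.898000 ≈ 0.1675

P(minor quake | spike, heavy truck traffic, nearby quarry blast) ≈ 0.1675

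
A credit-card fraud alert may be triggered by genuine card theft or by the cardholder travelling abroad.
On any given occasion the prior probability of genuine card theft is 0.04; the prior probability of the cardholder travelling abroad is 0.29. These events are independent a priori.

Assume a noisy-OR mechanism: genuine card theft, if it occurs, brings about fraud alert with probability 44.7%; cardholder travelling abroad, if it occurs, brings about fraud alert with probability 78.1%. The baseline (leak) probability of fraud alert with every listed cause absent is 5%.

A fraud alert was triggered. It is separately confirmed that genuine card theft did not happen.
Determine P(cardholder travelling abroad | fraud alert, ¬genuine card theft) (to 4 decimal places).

P(cardholder travelling abroad | fraud alert, ¬genuine card theft) ≈ 0.8661

Under noisy-OR, P(fraud alert | causes) = 1 − (1−0.05)·∏(1−qᵢ) over the active causes.
Sum P(fraud alert|·) weighted by the priors over both values of cardholder travelling abroad:
  P(fraud alert | ¬genuine card theft) = 0.05·0.71 + 0.79195·0.29
        = 0.035500 + 0.229665 = 0.265165
The terms with cardholder travelling abroad present sum to 0.229665, so
  P(cardholder travelling abroad | fraud alert, ¬genuine card theft) = 0.229665 / 0.265165 ≈ 0.8661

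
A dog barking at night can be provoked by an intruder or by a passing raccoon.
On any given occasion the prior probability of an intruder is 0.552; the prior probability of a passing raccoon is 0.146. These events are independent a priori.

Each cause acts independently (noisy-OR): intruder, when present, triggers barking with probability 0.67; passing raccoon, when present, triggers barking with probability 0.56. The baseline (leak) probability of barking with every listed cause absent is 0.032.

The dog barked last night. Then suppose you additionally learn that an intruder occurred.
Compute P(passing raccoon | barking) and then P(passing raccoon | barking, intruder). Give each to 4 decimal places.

P(passing raccoon | barking) ≈ 0.2428; P(passing raccoon | barking, intruder) ≈ 0.1776

Under noisy-OR, P(barking | causes) = 1 − (1−0.032)·∏(1−qᵢ) over the active causes.
P(barking) = 0.032·0.448·0.854 + 0.57408·0.448·0.146 + 0.68056·0.552·0.854 + 0.859446·0.552·0.146 = 0.012243 + 0.037549 + 0.320821 + 0.069264 = 0.439877
Of this, 0.106813 comes from 0.037549 + 0.069264 (the passing raccoon=true cases).
P(passing raccoon | barking) = 0.106813 / 0.439877 ≈ 0.2428

Now also conditioning on intruder=true:
For the numerator, keep only passing raccoon=true terms: 0.859446×0.146 = 0.125479
Denominator P(barking | intruder): 0.68056×0.854 + 0.859446×0.146 = 0.706677
Posterior = 0.125479 / 0.706677 ≈ 0.1776
— intruder explains away the evidence for passing raccoon.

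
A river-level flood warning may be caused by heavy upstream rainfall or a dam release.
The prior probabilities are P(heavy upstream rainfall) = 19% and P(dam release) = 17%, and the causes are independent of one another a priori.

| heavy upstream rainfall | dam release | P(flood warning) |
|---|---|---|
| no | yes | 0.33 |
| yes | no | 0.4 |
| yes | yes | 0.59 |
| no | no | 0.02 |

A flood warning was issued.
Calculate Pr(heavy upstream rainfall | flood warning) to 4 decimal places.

Pr(heavy upstream rainfall | flood warning) ≈ 0.5824

P(flood warning) = 0.02×0.81×0.83 + 0.33×0.81×0.17 + 0.4×0.19×0.83 + 0.59×0.19×0.17 = 0.013446 + 0.045441 + 0.063080 + 0.019057 = 0.141024
Of this, 0.082137 comes from 0.063080 + 0.019057 (the heavy upstream rainfall=true cases).
So P(heavy upstream rainfall | flood warning) = 0.082137/0.141024 ≈ 0.5824.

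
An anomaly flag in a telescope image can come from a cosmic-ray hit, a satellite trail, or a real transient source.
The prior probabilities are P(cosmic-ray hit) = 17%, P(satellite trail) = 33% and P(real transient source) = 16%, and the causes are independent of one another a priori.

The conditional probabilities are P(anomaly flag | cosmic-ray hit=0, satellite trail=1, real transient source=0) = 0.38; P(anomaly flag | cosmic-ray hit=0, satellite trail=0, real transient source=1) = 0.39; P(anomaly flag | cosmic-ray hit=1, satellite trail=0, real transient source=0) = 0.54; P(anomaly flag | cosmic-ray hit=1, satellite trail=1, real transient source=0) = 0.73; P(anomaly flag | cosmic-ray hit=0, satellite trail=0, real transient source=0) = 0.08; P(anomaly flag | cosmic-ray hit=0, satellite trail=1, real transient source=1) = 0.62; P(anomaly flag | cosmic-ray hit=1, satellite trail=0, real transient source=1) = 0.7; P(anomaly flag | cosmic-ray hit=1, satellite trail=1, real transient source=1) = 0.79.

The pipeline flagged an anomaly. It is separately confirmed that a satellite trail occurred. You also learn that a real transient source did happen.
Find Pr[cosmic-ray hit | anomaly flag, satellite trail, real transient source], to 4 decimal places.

Sum P(anomaly flag|·) weighted by the priors over both values of cosmic-ray hit:
  P(anomaly flag | satellite trail, real transient source) = 0.62×0.83 + 0.79×0.17
        = 0.514600 + 0.134300 = 0.648900
Keeping only the cosmic-ray hit-present terms gives 0.134300, so
  P(cosmic-ray hit | anomaly flag, satellite trail, real transient source) = 0.134300 / 0.648900 ≈ 0.2070

Pr[cosmic-ray hit | anomaly flag, satellite trail, real transient source] ≈ 0.2070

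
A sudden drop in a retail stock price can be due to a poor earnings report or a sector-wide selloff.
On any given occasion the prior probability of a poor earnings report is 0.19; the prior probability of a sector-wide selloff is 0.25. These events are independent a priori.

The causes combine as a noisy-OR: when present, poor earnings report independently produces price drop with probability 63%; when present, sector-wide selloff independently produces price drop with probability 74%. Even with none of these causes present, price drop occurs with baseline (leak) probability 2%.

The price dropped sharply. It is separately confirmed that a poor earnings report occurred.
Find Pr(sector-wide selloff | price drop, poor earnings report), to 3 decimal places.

Under noisy-OR, P(price drop | causes) = 1 − (1−0.02)·∏(1−qᵢ) over the active causes.
P(price drop | poor earnings report) = 0.6374·0.75 + 0.905724·0.25 = 0.478050 + 0.226431 = 0.704481
Restricting to configurations with sector-wide selloff present: 0.905724·0.25 = 0.226431.
Hence the posterior is 0.226431/0.704481 ≈ 0.321.

Pr(sector-wide selloff | price drop, poor earnings report) ≈ 0.321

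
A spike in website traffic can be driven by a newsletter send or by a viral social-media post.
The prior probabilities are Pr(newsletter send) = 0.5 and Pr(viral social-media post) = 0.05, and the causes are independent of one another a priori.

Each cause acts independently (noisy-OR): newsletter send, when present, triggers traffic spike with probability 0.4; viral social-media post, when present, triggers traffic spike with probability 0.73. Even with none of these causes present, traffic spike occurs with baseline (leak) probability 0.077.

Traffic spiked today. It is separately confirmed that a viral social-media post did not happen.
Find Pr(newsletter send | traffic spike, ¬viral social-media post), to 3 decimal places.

Under noisy-OR, P(traffic spike | causes) = 1 − (1−0.077)·∏(1−qᵢ) over the active causes.
P(traffic spike | ¬viral social-media post) = 0.077·0.5 + 0.4462·0.5 = 0.038500 + 0.223100 = 0.261600
Restricting to configurations with newsletter send present: 0.4462·0.5 = 0.223100.
So P(newsletter send | traffic spike, ¬viral social-media post) = 0.223100/0.261600 ≈ 0.853.

Pr(newsletter send | traffic spike, ¬viral social-media post) ≈ 0.853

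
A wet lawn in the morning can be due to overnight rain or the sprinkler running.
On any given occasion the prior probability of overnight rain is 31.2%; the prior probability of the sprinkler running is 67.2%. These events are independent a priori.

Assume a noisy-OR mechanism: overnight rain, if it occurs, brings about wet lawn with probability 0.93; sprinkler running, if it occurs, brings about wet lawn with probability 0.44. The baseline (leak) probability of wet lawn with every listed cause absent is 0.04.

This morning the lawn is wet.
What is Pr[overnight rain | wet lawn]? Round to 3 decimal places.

Under noisy-OR, P(wet lawn | causes) = 1 − (1−0.04)·∏(1−qᵢ) over the active causes.
P(wet lawn) = 0.04*0.688*0.328 + 0.4624*0.688*0.672 + 0.9328*0.312*0.328 + 0.962368*0.312*0.672 = 0.009027 + 0.213784 + 0.095459 + 0.201774 = 0.520044
Of this, 0.297233 comes from 0.095459 + 0.201774 (the overnight rain=true cases).
Hence the posterior is 0.297233/0.520044 ≈ 0.572.

Pr[overnight rain | wet lawn] ≈ 0.572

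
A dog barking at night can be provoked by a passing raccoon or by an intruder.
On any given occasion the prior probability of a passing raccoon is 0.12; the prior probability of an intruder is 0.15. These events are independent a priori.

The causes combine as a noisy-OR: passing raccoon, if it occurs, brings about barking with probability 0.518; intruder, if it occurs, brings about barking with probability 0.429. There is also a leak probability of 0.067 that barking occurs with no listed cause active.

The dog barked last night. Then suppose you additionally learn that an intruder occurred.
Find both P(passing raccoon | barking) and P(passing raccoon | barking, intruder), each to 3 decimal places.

P(passing raccoon | barking) ≈ 0.383; P(passing raccoon | barking, intruder) ≈ 0.178

Under noisy-OR, P(barking | causes) = 1 − (1−0.067)·∏(1−qᵢ) over the active causes.
P(barking) = 0.067*0.88*0.85 + 0.467257*0.88*0.15 + 0.550294*0.12*0.85 + 0.743218*0.12*0.15 = 0.050116 + 0.061678 + 0.056130 + 0.013378 = 0.181302
Of this, 0.069508 comes from 0.056130 + 0.013378 (the passing raccoon=true cases).
So P(passing raccoon | barking) = 0.069508/0.181302 ≈ 0.383.

Now also conditioning on intruder=true:
P(barking | intruder) = 0.467257×0.88 + 0.743218×0.12 = 0.411186 + 0.089186 = 0.500372
Restricting to configurations with passing raccoon present: 0.743218×0.12 = 0.089186.
So P(passing raccoon | barking, intruder) = 0.089186/0.500372 ≈ 0.178.
The drop from 0.383 to 0.178 is the explaining-away (discounting) effect.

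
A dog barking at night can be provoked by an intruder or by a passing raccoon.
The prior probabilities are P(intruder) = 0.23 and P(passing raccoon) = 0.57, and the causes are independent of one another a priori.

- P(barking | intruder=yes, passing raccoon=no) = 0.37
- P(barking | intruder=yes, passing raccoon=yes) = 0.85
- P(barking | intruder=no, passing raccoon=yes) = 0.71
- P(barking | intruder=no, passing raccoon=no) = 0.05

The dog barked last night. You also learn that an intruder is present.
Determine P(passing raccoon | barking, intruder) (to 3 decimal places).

P(barking | intruder) = 0.37×0.43 + 0.85×0.57 = 0.159100 + 0.484500 = 0.643600
The passing raccoon-present share is 0.85×0.57 = 0.484500.
Hence the posterior is 0.484500/0.643600 ≈ 0.753.

P(passing raccoon | barking, intruder) ≈ 0.753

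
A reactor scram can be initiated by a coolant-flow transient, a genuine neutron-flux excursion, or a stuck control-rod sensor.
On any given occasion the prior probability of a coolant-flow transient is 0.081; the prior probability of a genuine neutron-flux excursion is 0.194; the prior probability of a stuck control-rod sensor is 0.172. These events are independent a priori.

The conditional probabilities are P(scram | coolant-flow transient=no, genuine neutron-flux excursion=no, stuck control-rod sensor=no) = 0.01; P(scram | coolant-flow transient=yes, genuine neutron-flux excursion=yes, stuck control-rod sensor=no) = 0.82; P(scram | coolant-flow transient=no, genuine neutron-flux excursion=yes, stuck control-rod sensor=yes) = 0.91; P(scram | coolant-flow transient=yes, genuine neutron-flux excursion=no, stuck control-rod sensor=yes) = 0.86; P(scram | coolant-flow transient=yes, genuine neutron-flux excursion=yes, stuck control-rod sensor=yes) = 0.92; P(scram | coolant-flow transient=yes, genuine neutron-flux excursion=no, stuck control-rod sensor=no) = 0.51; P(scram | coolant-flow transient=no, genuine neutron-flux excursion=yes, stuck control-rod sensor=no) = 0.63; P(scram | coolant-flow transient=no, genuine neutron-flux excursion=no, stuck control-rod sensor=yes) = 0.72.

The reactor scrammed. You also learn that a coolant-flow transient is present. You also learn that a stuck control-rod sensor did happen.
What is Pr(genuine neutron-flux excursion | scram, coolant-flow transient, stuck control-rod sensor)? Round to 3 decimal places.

Pr(genuine neutron-flux excursion | scram, coolant-flow transient, stuck control-rod sensor) ≈ 0.205

P(scram | coolant-flow transient, stuck control-rod sensor) = 0.86*0.806 + 0.92*0.194 = 0.693160 + 0.178480 = 0.871640
Restricting to configurations with genuine neutron-flux excursion present: 0.92*0.194 = 0.178480.
P(genuine neutron-flux excursion | scram, coolant-flow transient, stuck control-rod sensor) = 0.178480 / 0.871640 ≈ 0.205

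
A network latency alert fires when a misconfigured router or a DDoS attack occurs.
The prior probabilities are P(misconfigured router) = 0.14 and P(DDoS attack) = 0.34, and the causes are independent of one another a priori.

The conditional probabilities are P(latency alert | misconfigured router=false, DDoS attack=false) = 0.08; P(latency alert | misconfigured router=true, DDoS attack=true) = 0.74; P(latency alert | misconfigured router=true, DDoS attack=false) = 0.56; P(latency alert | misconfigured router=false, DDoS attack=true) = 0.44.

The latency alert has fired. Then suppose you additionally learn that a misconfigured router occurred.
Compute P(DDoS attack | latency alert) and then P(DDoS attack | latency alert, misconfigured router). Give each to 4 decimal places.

P(latency alert) = 0.08×0.86×0.66 + 0.44×0.86×0.34 + 0.56×0.14×0.66 + 0.74×0.14×0.34 = 0.045408 + 0.128656 + 0.051744 + 0.035224 = 0.261032
The DDoS attack-present share is 0.128656 + 0.035224 = 0.163880.
So P(DDoS attack | latency alert) = 0.163880/0.261032 ≈ 0.6278.

Now condition on the additional information:
Weight on DDoS attack=true, given the evidence: 0.74×0.34 = 0.251600
The normalizing constant is 0.56×0.66 + 0.74×0.34 = 0.621200
Posterior = 0.251600 / 0.621200 ≈ 0.4050

P(DDoS attack | latency alert) ≈ 0.6278; P(DDoS attack | latency alert, misconfigured router) ≈ 0.4050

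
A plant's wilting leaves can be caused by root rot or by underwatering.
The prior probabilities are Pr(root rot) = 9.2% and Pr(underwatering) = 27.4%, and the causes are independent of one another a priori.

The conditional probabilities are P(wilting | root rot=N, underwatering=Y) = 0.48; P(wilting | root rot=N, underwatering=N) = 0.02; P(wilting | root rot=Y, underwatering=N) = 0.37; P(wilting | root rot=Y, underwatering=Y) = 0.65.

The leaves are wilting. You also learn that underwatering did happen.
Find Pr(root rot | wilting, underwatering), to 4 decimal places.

Weight on root rot=true, given the evidence: 0.65·0.092 = 0.059800
Denominator P(wilting | underwatering): 0.48·0.908 + 0.65·0.092 = 0.495640
P(root rot | wilting, underwatering) = 0.059800/0.495640 ≈ 0.1207

Pr(root rot | wilting, underwatering) ≈ 0.1207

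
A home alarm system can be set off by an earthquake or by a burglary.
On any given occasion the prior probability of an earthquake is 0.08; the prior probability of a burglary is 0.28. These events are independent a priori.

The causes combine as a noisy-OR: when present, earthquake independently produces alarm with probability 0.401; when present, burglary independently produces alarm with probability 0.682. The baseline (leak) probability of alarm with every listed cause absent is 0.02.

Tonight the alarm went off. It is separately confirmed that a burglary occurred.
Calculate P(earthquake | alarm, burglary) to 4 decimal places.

P(earthquake | alarm, burglary) ≈ 0.0932

Under noisy-OR, P(alarm | causes) = 1 − (1−0.02)·∏(1−qᵢ) over the active causes.
Weight on earthquake=true, given the evidence: 0.813328*0.08 = 0.065066
Normalizer over all consistent configurations: 0.68836*0.92 + 0.813328*0.08 = 0.698357
P(earthquake | alarm, burglary) = 0.065066/0.698357 ≈ 0.0932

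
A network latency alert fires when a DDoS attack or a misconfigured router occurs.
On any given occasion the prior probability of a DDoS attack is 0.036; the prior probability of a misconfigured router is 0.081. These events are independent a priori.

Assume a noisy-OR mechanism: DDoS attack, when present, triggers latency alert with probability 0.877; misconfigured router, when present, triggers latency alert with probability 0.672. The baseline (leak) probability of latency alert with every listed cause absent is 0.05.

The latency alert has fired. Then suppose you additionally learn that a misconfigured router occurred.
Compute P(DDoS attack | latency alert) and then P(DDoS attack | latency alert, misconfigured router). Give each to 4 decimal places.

Under noisy-OR, P(latency alert | causes) = 1 − (1−0.05)·∏(1−qᵢ) over the active causes.
Weight on DDoS attack=true, given the evidence: 0.029218 + 0.002804 = 0.032022
Denominator P(latency alert): 0.05·0.964·0.919 + 0.6884·0.964·0.081 + 0.88315·0.036·0.919 + 0.961673·0.036·0.081 = 0.130071
P(DDoS attack | latency alert) = 0.032022/0.130071 ≈ 0.2462

Now condition on the additional information:
P(latency alert | misconfigured router) = 0.6884·0.964 + 0.961673·0.036 = 0.663618 + 0.034620 = 0.698238
Restricting to configurations with DDoS attack present: 0.961673·0.036 = 0.034620.
Hence the posterior is 0.034620/0.698238 ≈ 0.0496.

P(DDoS attack | latency alert) ≈ 0.2462; P(DDoS attack | latency alert, misconfigured router) ≈ 0.0496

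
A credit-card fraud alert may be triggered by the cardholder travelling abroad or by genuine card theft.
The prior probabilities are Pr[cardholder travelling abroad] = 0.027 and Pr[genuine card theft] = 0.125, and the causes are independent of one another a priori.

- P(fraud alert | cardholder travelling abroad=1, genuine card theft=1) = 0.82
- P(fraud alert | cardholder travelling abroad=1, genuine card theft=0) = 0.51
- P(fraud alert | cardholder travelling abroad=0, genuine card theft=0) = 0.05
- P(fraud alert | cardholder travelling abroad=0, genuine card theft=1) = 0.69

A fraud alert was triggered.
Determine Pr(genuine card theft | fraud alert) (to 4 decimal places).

Pr(genuine card theft | fraud alert) ≈ 0.6135

Sum P(fraud alert|·) weighted by the priors over the 4 (cardholder travelling abroad, genuine card theft) configurations:
  P(fraud alert) = 0.05×0.973×0.875 + 0.69×0.973×0.125 + 0.51×0.027×0.875 + 0.82×0.027×0.125
        = 0.042569 + 0.083921 + 0.012049 + 0.002767 = 0.141306
Keeping only the genuine card theft-present terms gives 0.086688, so
  P(genuine card theft | fraud alert) = 0.086688 / 0.141306 ≈ 0.6135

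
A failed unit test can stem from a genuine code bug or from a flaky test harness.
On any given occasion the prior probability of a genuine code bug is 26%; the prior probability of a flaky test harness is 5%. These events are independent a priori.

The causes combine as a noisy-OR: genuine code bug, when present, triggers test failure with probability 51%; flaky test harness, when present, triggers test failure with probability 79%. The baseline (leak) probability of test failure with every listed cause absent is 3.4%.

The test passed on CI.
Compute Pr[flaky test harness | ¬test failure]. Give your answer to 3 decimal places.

Under noisy-OR, P(test failure | causes) = 1 − (1−0.034)·∏(1−qᵢ) over the active causes.
By total probability over the 4 (genuine code bug, flaky test harness) configurations:
  P(¬test failure) = 0.966*0.74*0.95 + 0.20286*0.74*0.05 + 0.47334*0.26*0.95 + 0.099401*0.26*0.05
        = 0.679098 + 0.007506 + 0.116915 + 0.001292 = 0.804811
Keeping only the flaky test harness-present terms gives 0.008798, so
  P(flaky test harness | ¬test failure) = 0.008798 / 0.804811 ≈ 0.011

Pr[flaky test harness | ¬test failure] ≈ 0.011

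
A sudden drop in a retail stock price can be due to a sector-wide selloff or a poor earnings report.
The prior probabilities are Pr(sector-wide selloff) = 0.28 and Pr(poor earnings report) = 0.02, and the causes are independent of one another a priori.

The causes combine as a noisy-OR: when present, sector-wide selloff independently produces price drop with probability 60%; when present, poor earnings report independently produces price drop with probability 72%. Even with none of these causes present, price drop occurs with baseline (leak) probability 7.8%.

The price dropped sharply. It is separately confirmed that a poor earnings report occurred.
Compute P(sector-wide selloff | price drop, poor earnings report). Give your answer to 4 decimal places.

P(sector-wide selloff | price drop, poor earnings report) ≈ 0.3198

Under noisy-OR, P(price drop | causes) = 1 − (1−0.078)·∏(1−qᵢ) over the active causes.
Enumerate both values of sector-wide selloff and weight by the priors:
  P(price drop | poor earnings report) = 0.74184×0.72 + 0.896736×0.28
        = 0.534125 + 0.251086 = 0.785211
Keeping only the sector-wide selloff-present terms gives 0.251086, so
  P(sector-wide selloff | price drop, poor earnings report) = 0.251086 / 0.785211 ≈ 0.3198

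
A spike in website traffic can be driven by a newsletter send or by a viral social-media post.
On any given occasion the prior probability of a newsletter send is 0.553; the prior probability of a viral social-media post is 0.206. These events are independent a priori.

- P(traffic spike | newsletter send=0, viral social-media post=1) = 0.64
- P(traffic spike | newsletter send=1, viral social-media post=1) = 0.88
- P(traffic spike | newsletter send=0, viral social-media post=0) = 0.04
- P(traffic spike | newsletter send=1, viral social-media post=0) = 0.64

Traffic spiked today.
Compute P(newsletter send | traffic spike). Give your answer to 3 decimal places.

Sum P(traffic spike|·) weighted by the priors over the 4 (newsletter send, viral social-media post) configurations:
  P(traffic spike) = 0.04*0.447*0.794 + 0.64*0.447*0.206 + 0.64*0.553*0.794 + 0.88*0.553*0.206
        = 0.014197 + 0.058932 + 0.281012 + 0.100248 = 0.454389
Configurations with newsletter send contribute 0.381260, so
  P(newsletter send | traffic spike) = 0.381260 / 0.454389 ≈ 0.839

P(newsletter send | traffic spike) ≈ 0.839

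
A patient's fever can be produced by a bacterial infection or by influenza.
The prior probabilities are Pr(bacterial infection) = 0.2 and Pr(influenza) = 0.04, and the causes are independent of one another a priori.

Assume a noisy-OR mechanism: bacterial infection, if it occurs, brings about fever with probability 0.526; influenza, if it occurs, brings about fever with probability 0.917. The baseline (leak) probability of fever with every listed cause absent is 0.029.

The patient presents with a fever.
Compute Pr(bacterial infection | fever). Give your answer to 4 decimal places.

Under noisy-OR, P(fever | causes) = 1 − (1−0.029)·∏(1−qᵢ) over the active causes.
P(fever) = 0.029×0.8×0.96 + 0.919407×0.8×0.04 + 0.539746×0.2×0.96 + 0.961799×0.2×0.04 = 0.022272 + 0.029421 + 0.103631 + 0.007694 = 0.163018
Restricting to configurations with bacterial infection present: 0.103631 + 0.007694 = 0.111325.
P(bacterial infection | fever) = 0.111325 / 0.163018 ≈ 0.6829

Pr(bacterial infection | fever) ≈ 0.6829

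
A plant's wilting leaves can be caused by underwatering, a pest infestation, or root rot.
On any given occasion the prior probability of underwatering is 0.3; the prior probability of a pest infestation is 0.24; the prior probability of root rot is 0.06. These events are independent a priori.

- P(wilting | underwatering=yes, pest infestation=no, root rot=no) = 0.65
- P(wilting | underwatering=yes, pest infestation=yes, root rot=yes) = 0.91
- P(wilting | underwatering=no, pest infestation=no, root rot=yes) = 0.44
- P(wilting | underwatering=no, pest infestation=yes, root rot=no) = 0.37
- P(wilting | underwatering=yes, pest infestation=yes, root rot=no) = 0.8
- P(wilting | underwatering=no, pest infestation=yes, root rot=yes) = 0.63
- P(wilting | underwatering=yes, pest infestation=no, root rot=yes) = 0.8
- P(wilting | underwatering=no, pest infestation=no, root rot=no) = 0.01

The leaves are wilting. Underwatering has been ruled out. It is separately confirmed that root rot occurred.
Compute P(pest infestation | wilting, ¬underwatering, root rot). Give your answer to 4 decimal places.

Weight on pest infestation=true, given the evidence: 0.63*0.24 = 0.151200
Normalizer over all consistent configurations: 0.44*0.76 + 0.63*0.24 = 0.485600
Posterior = 0.151200 / 0.485600 ≈ 0.3114

P(pest infestation | wilting, ¬underwatering, root rot) ≈ 0.3114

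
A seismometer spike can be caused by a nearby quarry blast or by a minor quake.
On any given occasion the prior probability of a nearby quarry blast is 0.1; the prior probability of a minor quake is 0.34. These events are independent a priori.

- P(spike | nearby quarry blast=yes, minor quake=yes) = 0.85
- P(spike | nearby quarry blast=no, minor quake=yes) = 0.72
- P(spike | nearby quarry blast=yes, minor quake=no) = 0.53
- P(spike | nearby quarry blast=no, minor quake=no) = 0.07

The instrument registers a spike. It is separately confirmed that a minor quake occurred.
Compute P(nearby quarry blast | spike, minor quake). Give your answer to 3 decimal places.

P(nearby quarry blast | spike, minor quake) ≈ 0.116

P(spike | minor quake) = 0.72*0.9 + 0.85*0.1 = 0.648000 + 0.085000 = 0.733000
The nearby quarry blast-present share is 0.85*0.1 = 0.085000.
P(nearby quarry blast | spike, minor quake) = 0.085000 / 0.733000 ≈ 0.116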